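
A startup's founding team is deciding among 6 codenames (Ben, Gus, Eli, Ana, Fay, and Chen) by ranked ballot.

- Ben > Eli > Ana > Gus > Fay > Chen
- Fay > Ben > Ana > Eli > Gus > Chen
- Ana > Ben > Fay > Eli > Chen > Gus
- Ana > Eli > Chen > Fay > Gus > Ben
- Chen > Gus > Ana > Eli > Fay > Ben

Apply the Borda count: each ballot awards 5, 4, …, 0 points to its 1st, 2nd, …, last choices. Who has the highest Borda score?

Borda scores:
  Ben: 5 + 4 + 4 + 0 + 0 = 13
  Gus: 2 + 1 + 0 + 1 + 4 = 8
  Eli: 4 + 2 + 2 + 4 + 2 = 14
  Ana: 3 + 3 + 5 + 5 + 3 = 19
  Fay: 1 + 5 + 3 + 2 + 1 = 12
  Chen: 0 + 0 + 1 + 3 + 5 = 9
Ana has the highest total.

Ana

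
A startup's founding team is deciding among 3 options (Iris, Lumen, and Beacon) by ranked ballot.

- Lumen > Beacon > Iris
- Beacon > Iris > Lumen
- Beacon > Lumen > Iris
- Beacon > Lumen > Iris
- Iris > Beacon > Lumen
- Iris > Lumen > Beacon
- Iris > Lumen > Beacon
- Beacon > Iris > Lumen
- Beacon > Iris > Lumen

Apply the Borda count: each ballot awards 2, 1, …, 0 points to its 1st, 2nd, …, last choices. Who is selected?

Borda scores:
  Iris: 0 + 1 + 0 + 0 + 2 + 2 + 2 + 1 + 1 = 9
  Lumen: 2 + 0 + 1 + 1 + 0 + 1 + 1 + 0 + 0 = 6
  Beacon: 1 + 2 + 2 + 2 + 1 + 0 + 0 + 2 + 2 = 12
Beacon has the highest total.

Beacon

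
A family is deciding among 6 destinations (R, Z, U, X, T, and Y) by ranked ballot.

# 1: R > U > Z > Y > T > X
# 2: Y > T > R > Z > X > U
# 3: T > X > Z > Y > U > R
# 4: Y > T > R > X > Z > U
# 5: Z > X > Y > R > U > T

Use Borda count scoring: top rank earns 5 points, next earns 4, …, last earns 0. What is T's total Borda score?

14

Borda scores:
  R: 5 + 3 + 0 + 3 + 2 = 13
  Z: 3 + 2 + 3 + 1 + 5 = 14
  U: 4 + 0 + 1 + 0 + 1 = 6
  X: 0 + 1 + 4 + 2 + 4 = 11
  T: 1 + 4 + 5 + 4 + 0 = 14
  Y: 2 + 5 + 2 + 5 + 3 = 17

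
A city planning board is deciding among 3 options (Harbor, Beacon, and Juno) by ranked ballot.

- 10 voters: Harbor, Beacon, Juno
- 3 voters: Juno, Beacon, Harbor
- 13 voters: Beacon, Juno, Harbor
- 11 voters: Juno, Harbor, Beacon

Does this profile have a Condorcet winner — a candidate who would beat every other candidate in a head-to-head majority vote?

No

Head-to-head results (37 voters total):
Harbor vs Beacon: Harbor wins 21–16.
Harbor vs Juno: Juno wins 27–10.
Beacon vs Juno: Beacon wins 23–14.
No candidate beats all others: Harbor beats Beacon beats Juno beats Harbor, a majority cycle.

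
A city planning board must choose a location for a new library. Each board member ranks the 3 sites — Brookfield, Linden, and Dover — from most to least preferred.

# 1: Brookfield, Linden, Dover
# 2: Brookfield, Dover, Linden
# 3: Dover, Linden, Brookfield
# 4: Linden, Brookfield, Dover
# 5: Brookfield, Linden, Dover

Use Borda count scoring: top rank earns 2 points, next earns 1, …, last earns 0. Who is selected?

Brookfield

Borda scores:
  Brookfield: 2 + 2 + 0 + 1 + 2 = 7
  Linden: 1 + 0 + 1 + 2 + 1 = 5
  Dover: 0 + 1 + 2 + 0 + 0 = 3
Brookfield has the highest total.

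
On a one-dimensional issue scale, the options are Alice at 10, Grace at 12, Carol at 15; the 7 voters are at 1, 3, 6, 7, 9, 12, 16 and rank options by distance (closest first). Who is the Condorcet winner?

Alice

With single-peaked preferences on a line, the Condorcet winner is the candidate closest to the median voter.
The median voter (position 7) is closest to Alice at 10.
Check: Alice vs Carol — voters closer to Alice: 6 of 7.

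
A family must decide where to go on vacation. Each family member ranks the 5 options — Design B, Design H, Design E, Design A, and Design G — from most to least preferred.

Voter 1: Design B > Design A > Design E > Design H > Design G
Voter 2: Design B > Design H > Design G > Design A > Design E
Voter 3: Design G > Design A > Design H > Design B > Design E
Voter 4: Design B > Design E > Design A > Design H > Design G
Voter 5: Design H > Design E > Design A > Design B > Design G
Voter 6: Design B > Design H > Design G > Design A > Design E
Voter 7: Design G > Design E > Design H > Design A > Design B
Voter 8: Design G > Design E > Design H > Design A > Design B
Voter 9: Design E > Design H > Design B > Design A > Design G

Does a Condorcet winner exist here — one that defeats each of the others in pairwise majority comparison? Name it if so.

No Condorcet winner

Head-to-head results (9 voters total):
Design B vs Design H: Design H wins 5–4.
Design B vs Design E: Design B wins 5–4.
Design B vs Design A: Design B wins 5–4.
Design B vs Design G: Design B wins 6–3.
Design H vs Design E: Design E wins 5–4.
Design H vs Design A: Design H wins 6–3.
Design H vs Design G: Design H wins 6–3.
Design E vs Design A: Design E wins 5–4.
Design E vs Design G: Design G wins 5–4.
Design A vs Design G: Design G wins 5–4.
No candidate beats all others: Design B beats Design E beats Design H beats Design B, a majority cycle.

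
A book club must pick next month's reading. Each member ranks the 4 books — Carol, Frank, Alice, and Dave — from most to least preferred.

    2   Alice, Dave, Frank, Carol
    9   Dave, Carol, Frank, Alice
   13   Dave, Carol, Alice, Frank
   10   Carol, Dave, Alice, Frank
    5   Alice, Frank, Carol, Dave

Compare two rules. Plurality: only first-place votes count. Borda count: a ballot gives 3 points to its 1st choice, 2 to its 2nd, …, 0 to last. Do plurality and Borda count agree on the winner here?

Yes

Plurality first-place counts: Carol 10, Frank 0, Alice 7, Dave 22 → Dave.
Borda totals: Carol 79, Frank 21, Alice 44, Dave 90 → Dave.
The two rules agree on Dave.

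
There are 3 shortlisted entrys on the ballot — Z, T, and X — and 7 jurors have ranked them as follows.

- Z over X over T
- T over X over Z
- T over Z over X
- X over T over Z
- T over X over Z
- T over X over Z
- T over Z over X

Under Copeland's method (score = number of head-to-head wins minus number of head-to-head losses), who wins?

Pairwise results:
  Z vs T: T wins 6–1.
  Z vs X: X wins 4–3.
  T vs X: T wins 5–2.
Copeland scores (wins − losses):
  Z: 0 − 2 = -2
  T: 2 − 0 = 2
  X: 1 − 1 = 0
T has the best Copeland score.

T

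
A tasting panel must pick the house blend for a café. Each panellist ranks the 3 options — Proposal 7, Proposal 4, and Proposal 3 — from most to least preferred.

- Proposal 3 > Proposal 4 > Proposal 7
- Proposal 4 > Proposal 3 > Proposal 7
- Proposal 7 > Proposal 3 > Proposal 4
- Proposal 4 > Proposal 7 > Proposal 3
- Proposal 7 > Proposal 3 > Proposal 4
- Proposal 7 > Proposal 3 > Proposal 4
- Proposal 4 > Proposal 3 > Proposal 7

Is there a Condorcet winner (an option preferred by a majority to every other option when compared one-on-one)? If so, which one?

Head-to-head results (7 voters total):
Proposal 7 vs Proposal 4: Proposal 4 wins 4–3.
Proposal 7 vs Proposal 3: Proposal 7 wins 4–3.
Proposal 4 vs Proposal 3: Proposal 3 wins 4–3.
No candidate beats all others: Proposal 7 beats Proposal 3 beats Proposal 4 beats Proposal 7, a majority cycle.

There is no Condorcet winner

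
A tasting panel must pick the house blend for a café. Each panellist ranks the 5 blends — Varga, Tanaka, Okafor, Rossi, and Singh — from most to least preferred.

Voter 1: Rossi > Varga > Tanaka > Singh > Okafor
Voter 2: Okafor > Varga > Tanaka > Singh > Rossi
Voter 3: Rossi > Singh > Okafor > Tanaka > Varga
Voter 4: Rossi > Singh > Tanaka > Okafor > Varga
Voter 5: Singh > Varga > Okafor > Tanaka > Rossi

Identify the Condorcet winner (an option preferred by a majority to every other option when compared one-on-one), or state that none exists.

Head-to-head results (5 voters total):
Varga vs Tanaka: Varga wins 3–2.
Varga vs Okafor: Okafor wins 3–2.
Varga vs Rossi: Rossi wins 3–2.
Varga vs Singh: Singh wins 3–2.
Tanaka vs Okafor: Okafor wins 3–2.
Tanaka vs Rossi: Rossi wins 3–2.
Tanaka vs Singh: Singh wins 3–2.
Okafor vs Rossi: Rossi wins 3–2.
Okafor vs Singh: Singh wins 4–1.
Rossi vs Singh: Rossi wins 3–2.
Rossi beats each rival — Varga (3–2), Tanaka (3–2), Okafor (3–2), Singh (3–2) — so Rossi is the Condorcet winner.

Rossi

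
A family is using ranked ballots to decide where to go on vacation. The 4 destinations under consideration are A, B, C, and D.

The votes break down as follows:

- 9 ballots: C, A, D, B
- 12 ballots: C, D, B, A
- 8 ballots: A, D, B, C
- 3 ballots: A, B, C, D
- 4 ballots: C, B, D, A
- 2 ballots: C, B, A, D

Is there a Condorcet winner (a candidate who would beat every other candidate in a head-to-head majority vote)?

Head-to-head results (38 voters total):
A vs B: A wins 20–18.
A vs C: C wins 27–11.
A vs D: A wins 22–16.
B vs C: C wins 27–11.
B vs D: D wins 29–9.
C vs D: C wins 30–8.
C beats each rival — A (27–11), B (27–11), D (30–8) — so C is the Condorcet winner.

Yes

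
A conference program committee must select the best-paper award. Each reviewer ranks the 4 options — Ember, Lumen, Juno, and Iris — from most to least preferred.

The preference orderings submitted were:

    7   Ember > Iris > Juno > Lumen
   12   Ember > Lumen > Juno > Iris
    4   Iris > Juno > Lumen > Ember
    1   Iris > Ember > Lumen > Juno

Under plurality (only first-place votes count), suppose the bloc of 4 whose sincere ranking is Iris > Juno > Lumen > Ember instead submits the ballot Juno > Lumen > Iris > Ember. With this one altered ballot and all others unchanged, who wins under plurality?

First-place totals with the altered ballot: Ember 19, Lumen 0, Juno 4, Iris 1.
The winner is unchanged: still Ember.

Ember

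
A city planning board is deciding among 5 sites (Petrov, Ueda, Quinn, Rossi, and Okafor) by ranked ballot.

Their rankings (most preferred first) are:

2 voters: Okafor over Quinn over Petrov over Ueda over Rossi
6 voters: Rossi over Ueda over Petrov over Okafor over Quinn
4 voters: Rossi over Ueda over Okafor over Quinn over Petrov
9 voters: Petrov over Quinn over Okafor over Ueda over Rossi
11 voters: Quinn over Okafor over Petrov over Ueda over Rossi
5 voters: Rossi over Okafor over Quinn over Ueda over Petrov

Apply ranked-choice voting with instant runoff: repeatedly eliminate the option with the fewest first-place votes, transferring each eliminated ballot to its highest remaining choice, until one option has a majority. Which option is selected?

Round 1: Rossi 15, Quinn 11, Petrov 9, Okafor 2, Ueda 0. Ueda has the fewest and is eliminated.
Round 2: Rossi 15, Quinn 11, Petrov 9, Okafor 2. Okafor has the fewest and is eliminated.
Round 3: Rossi 15, Quinn 13, Petrov 9. Petrov has the fewest and is eliminated.
Round 4: Quinn 22, Rossi 15. Quinn has a majority.

Quinn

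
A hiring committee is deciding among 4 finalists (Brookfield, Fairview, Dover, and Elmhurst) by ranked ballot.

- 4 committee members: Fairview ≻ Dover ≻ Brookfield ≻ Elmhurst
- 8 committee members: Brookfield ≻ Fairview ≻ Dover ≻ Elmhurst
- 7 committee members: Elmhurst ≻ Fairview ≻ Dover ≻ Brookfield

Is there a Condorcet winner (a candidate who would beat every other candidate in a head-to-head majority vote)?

Head-to-head results (19 voters total):
Brookfield vs Fairview: Fairview wins 11–8.
Brookfield vs Dover: Dover wins 11–8.
Brookfield vs Elmhurst: Brookfield wins 12–7.
Fairview vs Dover: Fairview wins 19–0.
Fairview vs Elmhurst: Fairview wins 12–7.
Dover vs Elmhurst: Dover wins 12–7.
Fairview beats each rival — Brookfield (11–8), Dover (19–0), Elmhurst (12–7) — so Fairview is the Condorcet winner.

Yes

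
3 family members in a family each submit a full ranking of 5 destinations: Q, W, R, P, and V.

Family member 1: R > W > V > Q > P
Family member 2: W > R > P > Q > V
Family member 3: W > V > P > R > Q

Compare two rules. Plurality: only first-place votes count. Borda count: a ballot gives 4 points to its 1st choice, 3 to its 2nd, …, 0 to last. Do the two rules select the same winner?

Plurality first-place counts: Q 0, W 2, R 1, P 0, V 0 → W.
Borda totals: Q 2, W 11, R 8, P 4, V 5 → W.
The two rules agree on W.

Yes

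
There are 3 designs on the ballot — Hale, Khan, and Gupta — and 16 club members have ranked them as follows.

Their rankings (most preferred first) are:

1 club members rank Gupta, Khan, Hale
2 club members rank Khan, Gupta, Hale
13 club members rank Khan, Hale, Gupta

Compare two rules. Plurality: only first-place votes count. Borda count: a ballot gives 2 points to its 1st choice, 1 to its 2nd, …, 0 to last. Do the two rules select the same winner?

Plurality first-place counts: Hale 0, Khan 15, Gupta 1 → Khan.
Borda totals: Hale 13, Khan 31, Gupta 4 → Khan.
The two rules agree on Khan.

Yes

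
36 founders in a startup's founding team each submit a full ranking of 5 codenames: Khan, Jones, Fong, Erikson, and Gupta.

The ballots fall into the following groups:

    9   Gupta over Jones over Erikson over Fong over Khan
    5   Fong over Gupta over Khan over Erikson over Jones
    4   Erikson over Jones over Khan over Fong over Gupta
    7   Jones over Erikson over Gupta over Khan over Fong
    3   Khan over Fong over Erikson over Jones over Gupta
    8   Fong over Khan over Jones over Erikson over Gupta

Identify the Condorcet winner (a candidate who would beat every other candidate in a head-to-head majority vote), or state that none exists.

Jones

Head-to-head results (36 voters total):
Khan vs Jones: Jones wins 20–16.
Khan vs Fong: Fong wins 22–14.
Khan vs Erikson: Erikson wins 20–16.
Khan vs Gupta: Gupta wins 21–15.
Jones vs Fong: Jones wins 20–16.
Jones vs Erikson: Jones wins 24–12.
Jones vs Gupta: Jones wins 22–14.
Fong vs Erikson: Erikson wins 20–16.
Fong vs Gupta: Fong wins 20–16.
Erikson vs Gupta: Erikson wins 22–14.
Jones beats each rival — Khan (20–16), Fong (20–16), Erikson (24–12), Gupta (22–14) — so Jones is the Condorcet winner.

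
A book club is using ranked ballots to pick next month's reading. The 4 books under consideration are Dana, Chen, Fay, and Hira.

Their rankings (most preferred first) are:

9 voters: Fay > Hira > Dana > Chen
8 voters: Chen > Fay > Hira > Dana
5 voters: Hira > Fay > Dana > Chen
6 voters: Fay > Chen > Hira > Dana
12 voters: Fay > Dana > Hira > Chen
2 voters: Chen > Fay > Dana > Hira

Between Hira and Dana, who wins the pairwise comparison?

Hira

Ballots ranking Hira above Dana: 9+8+5+6 = 28.
Ballots ranking Dana above Hira: 12+2 = 14.
Hira wins the head-to-head, 28–14.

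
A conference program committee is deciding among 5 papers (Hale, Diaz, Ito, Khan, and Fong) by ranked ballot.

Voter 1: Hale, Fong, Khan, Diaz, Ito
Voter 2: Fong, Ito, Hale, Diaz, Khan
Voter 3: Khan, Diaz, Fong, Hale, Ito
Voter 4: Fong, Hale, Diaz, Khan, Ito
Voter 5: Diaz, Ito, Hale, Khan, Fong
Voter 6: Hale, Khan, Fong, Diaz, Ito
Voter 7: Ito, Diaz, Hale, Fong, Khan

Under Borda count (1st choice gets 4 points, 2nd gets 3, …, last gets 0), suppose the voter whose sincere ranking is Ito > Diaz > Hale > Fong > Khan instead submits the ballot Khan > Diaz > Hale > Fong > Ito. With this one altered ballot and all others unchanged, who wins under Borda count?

Hale

Borda totals with the altered ballot: Hale 18, Diaz 15, Ito 6, Khan 15, Fong 16.
The winner is unchanged: still Hale.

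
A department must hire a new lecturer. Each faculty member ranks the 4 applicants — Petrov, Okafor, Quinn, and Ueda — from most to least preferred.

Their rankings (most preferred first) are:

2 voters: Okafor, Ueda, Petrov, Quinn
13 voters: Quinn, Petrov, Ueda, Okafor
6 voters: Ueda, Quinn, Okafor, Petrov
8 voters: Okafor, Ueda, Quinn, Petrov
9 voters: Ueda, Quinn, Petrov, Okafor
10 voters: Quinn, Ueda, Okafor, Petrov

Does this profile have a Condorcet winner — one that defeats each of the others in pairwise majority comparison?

Yes

Head-to-head results (48 voters total):
Petrov vs Okafor: Okafor wins 26–22.
Petrov vs Quinn: Quinn wins 46–2.
Petrov vs Ueda: Ueda wins 35–13.
Okafor vs Quinn: Quinn wins 38–10.
Okafor vs Ueda: Ueda wins 38–10.
Quinn vs Ueda: Ueda wins 25–23.
Ueda beats each rival — Petrov (35–13), Okafor (38–10), Quinn (25–23) — so Ueda is the Condorcet winner.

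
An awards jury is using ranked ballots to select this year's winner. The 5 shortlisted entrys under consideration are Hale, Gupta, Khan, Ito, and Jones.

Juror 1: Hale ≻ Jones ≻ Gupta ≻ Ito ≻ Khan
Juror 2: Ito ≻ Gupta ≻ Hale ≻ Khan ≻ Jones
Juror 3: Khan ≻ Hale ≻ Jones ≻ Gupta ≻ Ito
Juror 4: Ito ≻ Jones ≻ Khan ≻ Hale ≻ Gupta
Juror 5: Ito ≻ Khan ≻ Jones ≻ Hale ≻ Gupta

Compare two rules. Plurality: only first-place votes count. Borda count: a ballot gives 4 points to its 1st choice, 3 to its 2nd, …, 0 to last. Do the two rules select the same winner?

Plurality first-place counts: Hale 1, Gupta 0, Khan 1, Ito 3, Jones 0 → Ito.
Borda totals: Hale 11, Gupta 6, Khan 10, Ito 13, Jones 10 → Ito.
The two rules agree on Ito.

Yes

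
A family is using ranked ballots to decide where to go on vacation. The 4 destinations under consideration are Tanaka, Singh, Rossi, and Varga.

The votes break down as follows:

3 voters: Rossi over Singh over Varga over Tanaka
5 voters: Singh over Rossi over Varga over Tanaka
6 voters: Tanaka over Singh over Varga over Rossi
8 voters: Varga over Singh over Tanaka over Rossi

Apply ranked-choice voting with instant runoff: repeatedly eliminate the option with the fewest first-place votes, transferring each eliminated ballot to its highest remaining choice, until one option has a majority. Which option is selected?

Singh

Round 1: Varga 8, Tanaka 6, Singh 5, Rossi 3. Rossi has the fewest and is eliminated.
Round 2: Singh 8, Varga 8, Tanaka 6. Tanaka has the fewest and is eliminated.
Round 3: Singh 14, Varga 8. Singh has a majority.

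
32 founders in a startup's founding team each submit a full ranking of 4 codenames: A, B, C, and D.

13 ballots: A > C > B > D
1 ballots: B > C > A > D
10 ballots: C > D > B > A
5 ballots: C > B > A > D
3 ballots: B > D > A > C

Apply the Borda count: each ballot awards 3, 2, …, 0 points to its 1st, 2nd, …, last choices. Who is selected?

C

Borda scores:
  A: 13·3 + 1 + 10·0 + 5·1 + 3·1 = 48
  B: 13·1 + 3 + 10·1 + 5·2 + 3·3 = 45
  C: 13·2 + 2 + 10·3 + 5·3 + 3·0 = 73
  D: 13·0 + 0 + 10·2 + 5·0 + 3·2 = 26
C has the highest total.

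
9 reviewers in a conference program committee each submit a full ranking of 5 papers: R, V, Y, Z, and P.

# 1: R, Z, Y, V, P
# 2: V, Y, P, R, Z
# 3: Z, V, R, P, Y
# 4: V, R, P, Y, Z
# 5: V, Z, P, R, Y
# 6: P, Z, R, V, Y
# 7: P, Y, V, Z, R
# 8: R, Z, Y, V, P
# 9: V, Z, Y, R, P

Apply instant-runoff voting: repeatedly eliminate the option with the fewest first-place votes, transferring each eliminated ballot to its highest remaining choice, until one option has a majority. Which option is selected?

Round 1: V 4, R 2, P 2, Z 1, Y 0. Y has the fewest and is eliminated.
Round 2: V 4, R 2, P 2, Z 1. Z has the fewest and is eliminated.
Round 3: V 5, R 2, P 2. V has a majority.

V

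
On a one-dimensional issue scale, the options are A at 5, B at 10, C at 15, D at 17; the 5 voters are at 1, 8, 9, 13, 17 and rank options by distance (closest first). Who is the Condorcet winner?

B

With single-peaked preferences on a line, the Condorcet winner is the candidate closest to the median voter.
The median voter (position 9) is closest to B at 10.
Check: B vs A — voters closer to B: 4 of 5.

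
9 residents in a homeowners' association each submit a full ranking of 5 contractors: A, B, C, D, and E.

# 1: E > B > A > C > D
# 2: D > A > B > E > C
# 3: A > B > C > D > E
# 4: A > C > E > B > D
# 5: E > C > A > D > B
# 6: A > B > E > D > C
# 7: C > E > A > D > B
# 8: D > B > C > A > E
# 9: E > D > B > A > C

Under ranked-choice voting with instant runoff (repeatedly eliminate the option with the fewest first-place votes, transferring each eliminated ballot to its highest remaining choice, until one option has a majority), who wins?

Round 1: A 3, E 3, D 2, C 1, B 0. B has the fewest and is eliminated.
Round 2: A 3, E 3, D 2, C 1. C has the fewest and is eliminated.
Round 3: E 4, A 3, D 2. D has the fewest and is eliminated.
Round 4: A 5, E 4. A has a majority.

A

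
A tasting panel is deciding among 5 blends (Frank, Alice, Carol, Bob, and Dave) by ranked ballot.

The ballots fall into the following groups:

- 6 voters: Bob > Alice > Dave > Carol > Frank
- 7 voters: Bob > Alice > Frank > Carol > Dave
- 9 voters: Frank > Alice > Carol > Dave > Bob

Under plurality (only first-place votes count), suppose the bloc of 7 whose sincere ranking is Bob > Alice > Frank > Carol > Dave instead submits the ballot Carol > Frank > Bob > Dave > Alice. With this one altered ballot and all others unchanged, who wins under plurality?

Frank

First-place totals with the altered ballot: Frank 9, Alice 0, Carol 7, Bob 6, Dave 0.
The switch changes the winner from Bob to Frank.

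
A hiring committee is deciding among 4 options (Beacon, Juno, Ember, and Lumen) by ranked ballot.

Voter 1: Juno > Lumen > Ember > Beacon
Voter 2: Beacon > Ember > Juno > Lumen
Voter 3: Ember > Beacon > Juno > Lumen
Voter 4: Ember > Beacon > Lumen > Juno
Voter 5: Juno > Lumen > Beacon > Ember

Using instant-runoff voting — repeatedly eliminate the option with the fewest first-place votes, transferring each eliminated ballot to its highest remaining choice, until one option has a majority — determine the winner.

Ember

Round 1: Juno 2, Ember 2, Beacon 1, Lumen 0. Lumen has the fewest and is eliminated.
Round 2: Juno 2, Ember 2, Beacon 1. Beacon has the fewest and is eliminated.
Round 3: Ember 3, Juno 2. Ember has a majority.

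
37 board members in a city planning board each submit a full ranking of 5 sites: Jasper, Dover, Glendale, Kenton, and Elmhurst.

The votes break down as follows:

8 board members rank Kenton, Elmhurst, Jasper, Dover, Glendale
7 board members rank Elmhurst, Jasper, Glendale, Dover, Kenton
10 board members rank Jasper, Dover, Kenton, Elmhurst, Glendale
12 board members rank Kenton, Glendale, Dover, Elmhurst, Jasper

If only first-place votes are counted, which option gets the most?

Kenton

First-place vote totals:
  Jasper: 10
  Dover: 0
  Glendale: 0
  Kenton: 20
  Elmhurst: 7
Kenton has the most first-place votes.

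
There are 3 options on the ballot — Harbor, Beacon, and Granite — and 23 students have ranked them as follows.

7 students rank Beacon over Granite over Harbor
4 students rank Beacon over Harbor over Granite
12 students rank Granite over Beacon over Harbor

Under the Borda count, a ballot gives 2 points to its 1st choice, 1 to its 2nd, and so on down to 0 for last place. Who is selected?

Borda scores:
  Harbor: 7·0 + 4·1 + 12·0 = 4
  Beacon: 7·2 + 4·2 + 12·1 = 34
  Granite: 7·1 + 4·0 + 12·2 = 31
Beacon has the highest total.

Beacon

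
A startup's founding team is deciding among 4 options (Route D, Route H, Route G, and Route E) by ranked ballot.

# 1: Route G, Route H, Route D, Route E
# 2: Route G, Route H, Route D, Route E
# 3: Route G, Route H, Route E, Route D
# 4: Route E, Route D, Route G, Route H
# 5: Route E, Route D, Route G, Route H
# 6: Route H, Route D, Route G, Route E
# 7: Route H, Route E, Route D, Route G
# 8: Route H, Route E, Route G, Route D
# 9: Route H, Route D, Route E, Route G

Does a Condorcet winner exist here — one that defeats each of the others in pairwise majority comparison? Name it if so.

Head-to-head results (9 voters total):
Route D vs Route H: Route H wins 7–2.
Route D vs Route G: Route D wins 5–4.
Route D vs Route E: Route E wins 5–4.
Route H vs Route G: Route G wins 5–4.
Route H vs Route E: Route H wins 7–2.
Route G vs Route E: Route E wins 5–4.
No candidate beats all others: Route D beats Route G beats Route H beats Route D, a majority cycle.

There is no Condorcet winner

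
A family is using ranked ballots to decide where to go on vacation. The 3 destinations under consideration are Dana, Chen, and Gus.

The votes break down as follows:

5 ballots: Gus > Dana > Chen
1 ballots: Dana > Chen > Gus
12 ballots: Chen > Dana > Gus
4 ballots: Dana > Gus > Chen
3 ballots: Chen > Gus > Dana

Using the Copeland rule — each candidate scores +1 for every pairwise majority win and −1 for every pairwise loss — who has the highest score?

Pairwise results:
  Dana vs Chen: Chen wins 15–10.
  Dana vs Gus: Dana wins 17–8.
  Chen vs Gus: Chen wins 16–9.
Copeland scores (wins − losses):
  Dana: 1 − 1 = 0
  Chen: 2 − 0 = 2
  Gus: 0 − 2 = -2
Chen has the best Copeland score.

Chen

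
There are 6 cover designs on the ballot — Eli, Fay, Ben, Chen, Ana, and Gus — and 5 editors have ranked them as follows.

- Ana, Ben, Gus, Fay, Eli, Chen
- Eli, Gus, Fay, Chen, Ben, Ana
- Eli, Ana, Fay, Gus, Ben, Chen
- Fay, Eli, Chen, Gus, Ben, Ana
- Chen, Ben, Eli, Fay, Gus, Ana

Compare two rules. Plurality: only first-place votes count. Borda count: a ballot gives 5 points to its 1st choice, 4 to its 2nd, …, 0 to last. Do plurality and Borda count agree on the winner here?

Yes

Plurality first-place counts: Eli 2, Fay 1, Ben 0, Chen 1, Ana 1, Gus 0 → Eli.
Borda totals: Eli 18, Fay 15, Ben 11, Chen 10, Ana 9, Gus 12 → Eli.
The two rules agree on Eli.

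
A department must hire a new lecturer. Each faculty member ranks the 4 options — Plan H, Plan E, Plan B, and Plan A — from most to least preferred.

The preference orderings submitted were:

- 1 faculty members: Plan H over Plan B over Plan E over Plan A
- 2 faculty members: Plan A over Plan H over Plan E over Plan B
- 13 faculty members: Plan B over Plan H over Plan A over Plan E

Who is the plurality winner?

Plan B

First-place vote totals:
  Plan H: 1
  Plan E: 0
  Plan B: 13
  Plan A: 2
Plan B has the most first-place votes.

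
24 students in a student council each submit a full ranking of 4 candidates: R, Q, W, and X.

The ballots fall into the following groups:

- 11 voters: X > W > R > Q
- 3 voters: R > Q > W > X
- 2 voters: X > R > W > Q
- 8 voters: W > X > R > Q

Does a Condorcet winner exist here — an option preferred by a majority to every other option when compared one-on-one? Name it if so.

Head-to-head results (24 voters total):
R vs Q: R wins 24–0.
R vs W: W wins 19–5.
R vs X: X wins 21–3.
Q vs W: W wins 21–3.
Q vs X: X wins 21–3.
W vs X: X wins 13–11.
X beats each rival — R (21–3), Q (21–3), W (13–11) — so X is the Condorcet winner.

X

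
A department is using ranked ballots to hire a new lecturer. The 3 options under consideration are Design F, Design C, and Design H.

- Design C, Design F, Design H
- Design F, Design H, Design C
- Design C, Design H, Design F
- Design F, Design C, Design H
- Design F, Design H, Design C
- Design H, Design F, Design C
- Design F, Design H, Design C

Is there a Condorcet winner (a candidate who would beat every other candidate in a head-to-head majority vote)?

Yes

Head-to-head results (7 voters total):
Design F vs Design C: Design F wins 5–2.
Design F vs Design H: Design F wins 5–2.
Design C vs Design H: Design H wins 4–3.
Design F beats each rival — Design C (5–2), Design H (5–2) — so Design F is the Condorcet winner.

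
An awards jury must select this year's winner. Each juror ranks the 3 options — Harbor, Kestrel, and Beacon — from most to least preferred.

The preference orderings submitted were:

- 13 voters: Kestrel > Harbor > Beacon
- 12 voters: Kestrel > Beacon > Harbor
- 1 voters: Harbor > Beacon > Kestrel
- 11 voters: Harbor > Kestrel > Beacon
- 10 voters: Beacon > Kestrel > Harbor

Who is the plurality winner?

First-place vote totals:
  Harbor: 12
  Kestrel: 25
  Beacon: 10
Kestrel has the most first-place votes.

Kestrel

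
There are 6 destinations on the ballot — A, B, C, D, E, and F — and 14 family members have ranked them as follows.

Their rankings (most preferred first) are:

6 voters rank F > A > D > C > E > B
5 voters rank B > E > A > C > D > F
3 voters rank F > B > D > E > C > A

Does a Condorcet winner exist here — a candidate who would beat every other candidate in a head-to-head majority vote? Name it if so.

F

Head-to-head results (14 voters total):
A vs B: B wins 8–6.
A vs C: A wins 11–3.
A vs D: A wins 11–3.
A vs E: E wins 8–6.
A vs F: F wins 9–5.
B vs C: B wins 8–6.
B vs D: B wins 8–6.
B vs E: B wins 8–6.
B vs F: F wins 9–5.
C vs D: D wins 9–5.
C vs E: E wins 8–6.
C vs F: F wins 9–5.
D vs E: D wins 9–5.
D vs F: F wins 9–5.
E vs F: F wins 9–5.
F beats each rival — A (9–5), B (9–5), C (9–5), D (9–5), E (9–5) — so F is the Condorcet winner.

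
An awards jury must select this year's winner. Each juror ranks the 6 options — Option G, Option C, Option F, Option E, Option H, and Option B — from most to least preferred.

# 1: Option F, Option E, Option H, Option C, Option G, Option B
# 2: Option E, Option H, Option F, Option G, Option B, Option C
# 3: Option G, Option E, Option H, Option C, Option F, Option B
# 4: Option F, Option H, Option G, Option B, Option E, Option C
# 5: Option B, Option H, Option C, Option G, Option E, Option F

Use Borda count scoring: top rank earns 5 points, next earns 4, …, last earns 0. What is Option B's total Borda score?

Borda scores:
  Option G: 1 + 2 + 5 + 3 + 2 = 13
  Option C: 2 + 0 + 2 + 0 + 3 = 7
  Option F: 5 + 3 + 1 + 5 + 0 = 14
  Option E: 4 + 5 + 4 + 1 + 1 = 15
  Option H: 3 + 4 + 3 + 4 + 4 = 18
  Option B: 0 + 1 + 0 + 2 + 5 = 8

8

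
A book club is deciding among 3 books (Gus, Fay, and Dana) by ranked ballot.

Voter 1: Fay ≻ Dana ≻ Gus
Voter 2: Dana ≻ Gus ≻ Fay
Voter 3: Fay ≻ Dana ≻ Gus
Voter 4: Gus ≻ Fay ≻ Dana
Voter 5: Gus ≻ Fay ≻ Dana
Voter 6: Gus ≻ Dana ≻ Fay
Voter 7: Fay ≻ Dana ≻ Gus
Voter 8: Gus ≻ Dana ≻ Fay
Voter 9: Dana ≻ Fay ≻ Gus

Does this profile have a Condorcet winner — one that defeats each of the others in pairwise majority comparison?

Head-to-head results (9 voters total):
Gus vs Fay: Gus wins 5–4.
Gus vs Dana: Dana wins 5–4.
Fay vs Dana: Fay wins 5–4.
No candidate beats all others: Gus beats Fay beats Dana beats Gus, a majority cycle.

No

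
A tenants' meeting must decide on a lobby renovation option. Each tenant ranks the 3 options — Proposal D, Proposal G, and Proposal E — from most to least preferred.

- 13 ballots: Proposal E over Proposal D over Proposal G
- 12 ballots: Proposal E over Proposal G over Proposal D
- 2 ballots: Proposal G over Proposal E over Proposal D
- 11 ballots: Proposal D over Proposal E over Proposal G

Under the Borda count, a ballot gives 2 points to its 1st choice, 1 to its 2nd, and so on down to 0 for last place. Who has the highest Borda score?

Borda scores:
  Proposal D: 13·1 + 12·0 + 2·0 + 11·2 = 35
  Proposal G: 13·0 + 12·1 + 2·2 + 11·0 = 16
  Proposal E: 13·2 + 12·2 + 2·1 + 11·1 = 63
Proposal E has the highest total.

Proposal E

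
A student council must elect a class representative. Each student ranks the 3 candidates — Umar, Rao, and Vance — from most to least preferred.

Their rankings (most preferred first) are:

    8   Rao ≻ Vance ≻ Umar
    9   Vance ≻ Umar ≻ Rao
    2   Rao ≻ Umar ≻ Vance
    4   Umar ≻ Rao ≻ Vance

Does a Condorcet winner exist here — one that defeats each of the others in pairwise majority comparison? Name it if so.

Head-to-head results (23 voters total):
Umar vs Rao: Umar wins 13–10.
Umar vs Vance: Vance wins 17–6.
Rao vs Vance: Rao wins 14–9.
No candidate beats all others: Umar beats Rao beats Vance beats Umar, a majority cycle.

There is no Condorcet winner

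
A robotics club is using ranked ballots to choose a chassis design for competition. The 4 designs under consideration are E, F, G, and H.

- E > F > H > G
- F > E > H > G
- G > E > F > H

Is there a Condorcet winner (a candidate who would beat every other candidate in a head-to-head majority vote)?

Yes

Head-to-head results (3 voters total):
E vs F: E wins 2–1.
E vs G: E wins 2–1.
E vs H: E wins 3–0.
F vs G: F wins 2–1.
F vs H: F wins 3–0.
G vs H: H wins 2–1.
E beats each rival — F (2–1), G (2–1), H (3–0) — so E is the Condorcet winner.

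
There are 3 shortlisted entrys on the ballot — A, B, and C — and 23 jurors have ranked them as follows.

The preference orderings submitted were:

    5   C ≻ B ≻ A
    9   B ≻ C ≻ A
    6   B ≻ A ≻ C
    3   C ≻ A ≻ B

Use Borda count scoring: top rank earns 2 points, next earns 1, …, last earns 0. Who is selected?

Borda scores:
  A: 5·0 + 9·0 + 6·1 + 3·1 = 9
  B: 5·1 + 9·2 + 6·2 + 3·0 = 35
  C: 5·2 + 9·1 + 6·0 + 3·2 = 25
B has the highest total.

B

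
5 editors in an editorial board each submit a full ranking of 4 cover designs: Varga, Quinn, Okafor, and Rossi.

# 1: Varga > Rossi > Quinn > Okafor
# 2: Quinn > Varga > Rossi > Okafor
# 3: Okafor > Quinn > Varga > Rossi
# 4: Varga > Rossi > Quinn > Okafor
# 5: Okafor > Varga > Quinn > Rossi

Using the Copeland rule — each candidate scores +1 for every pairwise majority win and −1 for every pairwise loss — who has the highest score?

Pairwise results:
  Varga vs Quinn: Varga wins 3–2.
  Varga vs Okafor: Varga wins 3–2.
  Varga vs Rossi: Varga wins 5–0.
  Quinn vs Okafor: Quinn wins 3–2.
  Quinn vs Rossi: Quinn wins 3–2.
  Okafor vs Rossi: Rossi wins 3–2.
Copeland scores (wins − losses):
  Varga: 3 − 0 = 3
  Quinn: 2 − 1 = 1
  Okafor: 0 − 3 = -3
  Rossi: 1 − 2 = -1
Varga has the best Copeland score.

Varga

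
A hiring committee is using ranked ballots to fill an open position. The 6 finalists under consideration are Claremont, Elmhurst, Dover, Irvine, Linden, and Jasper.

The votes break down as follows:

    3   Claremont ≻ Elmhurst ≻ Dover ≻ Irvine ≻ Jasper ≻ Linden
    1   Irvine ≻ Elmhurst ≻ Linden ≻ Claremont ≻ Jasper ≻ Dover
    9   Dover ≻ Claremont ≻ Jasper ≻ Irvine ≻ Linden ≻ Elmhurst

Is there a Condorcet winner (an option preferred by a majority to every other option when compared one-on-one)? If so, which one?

Dover

Head-to-head results (13 voters total):
Claremont vs Elmhurst: Claremont wins 12–1.
Claremont vs Dover: Dover wins 9–4.
Claremont vs Irvine: Claremont wins 12–1.
Claremont vs Linden: Claremont wins 12–1.
Claremont vs Jasper: Claremont wins 13–0.
Elmhurst vs Dover: Dover wins 9–4.
Elmhurst vs Irvine: Irvine wins 10–3.
Elmhurst vs Linden: Linden wins 9–4.
Elmhurst vs Jasper: Jasper wins 9–4.
Dover vs Irvine: Dover wins 12–1.
Dover vs Linden: Dover wins 12–1.
Dover vs Jasper: Dover wins 12–1.
Irvine vs Linden: Irvine wins 13–0.
Irvine vs Jasper: Jasper wins 9–4.
Linden vs Jasper: Jasper wins 12–1.
Dover beats each rival — Claremont (9–4), Elmhurst (9–4), Irvine (12–1), Linden (12–1), Jasper (12–1) — so Dover is the Condorcet winner.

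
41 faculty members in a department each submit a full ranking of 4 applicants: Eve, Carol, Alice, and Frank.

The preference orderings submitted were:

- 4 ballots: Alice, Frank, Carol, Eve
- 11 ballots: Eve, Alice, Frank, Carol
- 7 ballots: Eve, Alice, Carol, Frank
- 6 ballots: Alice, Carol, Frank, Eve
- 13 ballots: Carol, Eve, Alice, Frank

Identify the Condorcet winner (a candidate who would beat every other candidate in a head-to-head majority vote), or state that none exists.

There is no Condorcet winner

Head-to-head results (41 voters total):
Eve vs Carol: Carol wins 23–18.
Eve vs Alice: Eve wins 31–10.
Eve vs Frank: Eve wins 31–10.
Carol vs Alice: Alice wins 28–13.
Carol vs Frank: Carol wins 26–15.
Alice vs Frank: Alice wins 41–0.
No candidate beats all others: Eve beats Alice beats Carol beats Eve, a majority cycle.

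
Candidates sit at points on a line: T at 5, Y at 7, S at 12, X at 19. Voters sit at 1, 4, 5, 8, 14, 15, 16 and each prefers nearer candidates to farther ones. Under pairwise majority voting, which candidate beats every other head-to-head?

With single-peaked preferences on a line, the Condorcet winner is the candidate closest to the median voter.
The median voter (position 8) is closest to Y at 7.
Check: Y vs S — voters closer to Y: 4 of 7.

Y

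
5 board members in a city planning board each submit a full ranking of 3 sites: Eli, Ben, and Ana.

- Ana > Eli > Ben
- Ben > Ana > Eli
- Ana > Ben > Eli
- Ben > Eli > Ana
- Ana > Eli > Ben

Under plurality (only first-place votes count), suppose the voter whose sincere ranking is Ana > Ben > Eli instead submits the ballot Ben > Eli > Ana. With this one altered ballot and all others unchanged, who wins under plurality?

First-place totals with the altered ballot: Eli 0, Ben 3, Ana 2.
The switch changes the winner from Ana to Ben.

Ben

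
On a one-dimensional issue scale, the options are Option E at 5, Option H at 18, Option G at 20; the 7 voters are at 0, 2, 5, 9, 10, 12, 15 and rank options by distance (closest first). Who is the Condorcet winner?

Option E

With single-peaked preferences on a line, the Condorcet winner is the candidate closest to the median voter.
The median voter (position 9) is closest to Option E at 5.
Check: Option E vs Option H — voters closer to Option E: 5 of 7.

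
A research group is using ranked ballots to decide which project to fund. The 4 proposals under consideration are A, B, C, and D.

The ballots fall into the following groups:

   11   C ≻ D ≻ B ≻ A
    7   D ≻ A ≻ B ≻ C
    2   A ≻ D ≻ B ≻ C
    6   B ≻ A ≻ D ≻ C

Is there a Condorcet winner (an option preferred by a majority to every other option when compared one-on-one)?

Yes

Head-to-head results (26 voters total):
A vs B: B wins 17–9.
A vs C: A wins 15–11.
A vs D: D wins 18–8.
B vs C: B wins 15–11.
B vs D: D wins 20–6.
C vs D: D wins 15–11.
D beats each rival — A (18–8), B (20–6), C (15–11) — so D is the Condorcet winner.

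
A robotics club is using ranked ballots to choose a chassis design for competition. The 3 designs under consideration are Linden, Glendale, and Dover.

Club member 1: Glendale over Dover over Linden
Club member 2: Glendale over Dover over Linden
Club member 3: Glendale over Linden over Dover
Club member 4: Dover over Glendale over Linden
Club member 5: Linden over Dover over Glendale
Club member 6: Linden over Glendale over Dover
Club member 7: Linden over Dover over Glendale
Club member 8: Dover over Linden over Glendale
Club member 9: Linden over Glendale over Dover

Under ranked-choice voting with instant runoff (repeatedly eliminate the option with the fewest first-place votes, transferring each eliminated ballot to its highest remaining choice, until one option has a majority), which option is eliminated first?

Dover

Round 1: Linden 4, Glendale 3, Dover 2. Dover has the fewest and is eliminated.
Round 2: Linden 5, Glendale 4. Linden has a majority.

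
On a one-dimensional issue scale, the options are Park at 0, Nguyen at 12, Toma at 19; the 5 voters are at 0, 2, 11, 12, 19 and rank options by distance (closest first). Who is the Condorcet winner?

Nguyen

With single-peaked preferences on a line, the Condorcet winner is the candidate closest to the median voter.
The median voter (position 11) is closest to Nguyen at 12.
Check: Nguyen vs Park — voters closer to Nguyen: 3 of 5.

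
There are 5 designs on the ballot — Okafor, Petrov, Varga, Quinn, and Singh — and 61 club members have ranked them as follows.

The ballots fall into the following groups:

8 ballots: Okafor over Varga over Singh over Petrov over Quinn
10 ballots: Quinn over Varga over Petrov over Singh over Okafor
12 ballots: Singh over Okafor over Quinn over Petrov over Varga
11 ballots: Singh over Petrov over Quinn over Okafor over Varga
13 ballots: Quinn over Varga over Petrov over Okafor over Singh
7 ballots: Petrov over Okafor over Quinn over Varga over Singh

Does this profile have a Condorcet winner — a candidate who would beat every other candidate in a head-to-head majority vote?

Head-to-head results (61 voters total):
Okafor vs Petrov: Petrov wins 41–20.
Okafor vs Varga: Okafor wins 38–23.
Okafor vs Quinn: Quinn wins 34–27.
Okafor vs Singh: Singh wins 33–28.
Petrov vs Varga: Varga wins 31–30.
Petrov vs Quinn: Quinn wins 35–26.
Petrov vs Singh: Singh wins 31–30.
Varga vs Quinn: Quinn wins 53–8.
Varga vs Singh: Varga wins 38–23.
Quinn vs Singh: Singh wins 31–30.
No candidate beats all others: Okafor beats Varga beats Petrov beats Okafor, a majority cycle.

No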